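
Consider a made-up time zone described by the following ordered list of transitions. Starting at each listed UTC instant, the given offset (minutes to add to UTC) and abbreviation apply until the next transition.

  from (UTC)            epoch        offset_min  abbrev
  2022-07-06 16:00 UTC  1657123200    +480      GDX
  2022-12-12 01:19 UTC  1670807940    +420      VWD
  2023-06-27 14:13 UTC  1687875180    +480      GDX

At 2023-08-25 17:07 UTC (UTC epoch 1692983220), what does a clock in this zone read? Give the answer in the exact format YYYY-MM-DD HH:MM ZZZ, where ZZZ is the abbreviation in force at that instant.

Query: 2023-08-25 17:07 UTC
Rule 3/3 (GDX, +08:00): 2023-06-27 14:13 UTC ≤ query < +∞
17·60 + 7 + 480 = 1507 min
1507 = 1·1440 + 67; 67 = 1·60 + 7 → 01:07, 2023-08-25 + 1 day = 2023-08-26
→ 2023-08-26 01:07 GDX

2023-08-26 01:07 GDX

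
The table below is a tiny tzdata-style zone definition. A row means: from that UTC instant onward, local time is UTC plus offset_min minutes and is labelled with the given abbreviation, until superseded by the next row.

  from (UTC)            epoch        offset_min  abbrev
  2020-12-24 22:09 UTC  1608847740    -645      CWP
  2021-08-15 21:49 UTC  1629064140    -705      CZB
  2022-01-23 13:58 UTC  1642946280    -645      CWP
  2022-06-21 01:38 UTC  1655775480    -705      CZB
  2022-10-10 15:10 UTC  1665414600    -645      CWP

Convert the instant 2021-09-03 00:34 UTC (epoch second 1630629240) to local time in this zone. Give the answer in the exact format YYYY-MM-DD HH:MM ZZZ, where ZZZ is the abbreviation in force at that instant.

Query: 2021-09-03 00:34 UTC
Rule 2/5 (CZB, -11:45): 2021-08-15 21:49 UTC ≤ query < 2022-01-23 13:58 UTC
0·60 + 34 - 705 = -671 min
-671 = -1·1440 + 769; 769 = 12·60 + 49 → 12:49, 2021-09-03 - 1 day = 2021-09-02
→ 2021-09-02 12:49 CZB

2021-09-02 12:49 CZB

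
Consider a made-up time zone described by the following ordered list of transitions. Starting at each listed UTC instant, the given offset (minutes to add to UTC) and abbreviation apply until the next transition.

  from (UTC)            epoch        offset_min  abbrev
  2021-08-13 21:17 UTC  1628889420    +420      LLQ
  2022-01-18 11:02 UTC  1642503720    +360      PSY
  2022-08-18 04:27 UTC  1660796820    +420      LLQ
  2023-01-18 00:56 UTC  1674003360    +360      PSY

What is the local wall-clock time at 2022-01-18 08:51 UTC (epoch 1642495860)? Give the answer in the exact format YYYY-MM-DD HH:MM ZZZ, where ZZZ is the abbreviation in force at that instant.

2022-01-18 15:51 LLQ

Query: 2022-01-18 08:51 UTC
Rule 1/4 (LLQ, +07:00): 2021-08-13 21:17 UTC ≤ query < 2022-01-18 11:02 UTC
8·60 + 51 + 420 = 951 min
951 = 0·1440 + 951; 951 = 15·60 + 51 → 15:51, same day
→ 2022-01-18 15:51 LLQ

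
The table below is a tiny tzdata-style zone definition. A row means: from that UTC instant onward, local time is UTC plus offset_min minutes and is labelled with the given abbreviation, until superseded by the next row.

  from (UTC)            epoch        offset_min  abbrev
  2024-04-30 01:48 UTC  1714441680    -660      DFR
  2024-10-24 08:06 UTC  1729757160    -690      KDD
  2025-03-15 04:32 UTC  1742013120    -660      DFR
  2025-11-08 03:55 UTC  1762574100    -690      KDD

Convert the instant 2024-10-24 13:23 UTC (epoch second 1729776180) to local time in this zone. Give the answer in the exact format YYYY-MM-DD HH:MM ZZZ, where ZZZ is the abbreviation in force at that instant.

2024-10-24 01:53 KDD

Query: 2024-10-24 13:23 UTC
Rule 2/4 (KDD, -11:30): 2024-10-24 08:06 UTC ≤ query < 2025-03-15 04:32 UTC
13·60 + 23 - 690 = 113 min
113 = 0·1440 + 113; 113 = 1·60 + 53 → 01:53, same day
→ 2024-10-24 01:53 KDD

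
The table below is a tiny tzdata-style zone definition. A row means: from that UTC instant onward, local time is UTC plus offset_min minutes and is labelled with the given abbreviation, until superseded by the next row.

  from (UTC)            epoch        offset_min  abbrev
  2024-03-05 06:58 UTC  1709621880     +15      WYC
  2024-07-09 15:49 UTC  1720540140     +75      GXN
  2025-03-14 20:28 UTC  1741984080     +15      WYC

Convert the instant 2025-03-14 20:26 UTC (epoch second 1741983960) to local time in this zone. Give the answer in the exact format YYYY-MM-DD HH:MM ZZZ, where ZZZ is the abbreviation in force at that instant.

Query: 2025-03-14 20:26 UTC
Rule 2/3 (GXN, +01:15): 2024-07-09 15:49 UTC ≤ query < 2025-03-14 20:28 UTC
20·60 + 26 + 75 = 1301 min
1301 = 0·1440 + 1301; 1301 = 21·60 + 41 → 21:41, same day
→ 2025-03-14 21:41 GXN

2025-03-14 21:41 GXN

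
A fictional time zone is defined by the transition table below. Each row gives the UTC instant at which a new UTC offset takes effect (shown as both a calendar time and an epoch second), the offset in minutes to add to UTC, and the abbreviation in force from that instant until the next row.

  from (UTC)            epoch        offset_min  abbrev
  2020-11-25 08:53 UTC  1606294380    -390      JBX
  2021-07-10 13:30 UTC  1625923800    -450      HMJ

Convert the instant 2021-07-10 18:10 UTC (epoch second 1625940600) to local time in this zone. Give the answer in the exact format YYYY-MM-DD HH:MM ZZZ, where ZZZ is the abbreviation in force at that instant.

2021-07-10 10:40 HMJ

Query: 2021-07-10 18:10 UTC
Rule 2/2 (HMJ, -07:30): 2021-07-10 13:30 UTC ≤ query < +∞
18·60 + 10 - 450 = 640 min
640 = 0·1440 + 640; 640 = 10·60 + 40 → 10:40, same day
→ 2021-07-10 10:40 HMJ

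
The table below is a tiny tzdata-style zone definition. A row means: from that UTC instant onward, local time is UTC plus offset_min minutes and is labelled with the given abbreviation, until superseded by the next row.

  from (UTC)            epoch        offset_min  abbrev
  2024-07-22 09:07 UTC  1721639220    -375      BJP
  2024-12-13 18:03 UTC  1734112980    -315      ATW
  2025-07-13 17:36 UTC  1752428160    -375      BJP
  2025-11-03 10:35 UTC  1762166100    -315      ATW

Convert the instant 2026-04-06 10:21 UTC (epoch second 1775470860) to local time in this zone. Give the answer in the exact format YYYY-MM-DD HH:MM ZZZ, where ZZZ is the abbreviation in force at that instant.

Query: 2026-04-06 10:21 UTC
Rule 4/4 (ATW, -05:15): 2025-11-03 10:35 UTC ≤ query < +∞
10·60 + 21 - 315 = 306 min
306 = 0·1440 + 306; 306 = 5·60 + 6 → 05:06, same day
→ 2026-04-06 05:06 ATW

2026-04-06 05:06 ATW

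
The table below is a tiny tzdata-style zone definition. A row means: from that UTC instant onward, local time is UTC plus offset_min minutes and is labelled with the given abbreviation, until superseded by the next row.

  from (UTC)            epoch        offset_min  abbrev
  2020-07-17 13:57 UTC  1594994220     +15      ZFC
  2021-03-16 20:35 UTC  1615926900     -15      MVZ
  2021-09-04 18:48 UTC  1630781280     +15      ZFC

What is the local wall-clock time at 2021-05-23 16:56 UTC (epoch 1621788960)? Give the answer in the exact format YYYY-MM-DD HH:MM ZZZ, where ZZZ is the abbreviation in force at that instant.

Query: 2021-05-23 16:56 UTC
Rule 2/3 (MVZ, -00:15): 2021-03-16 20:35 UTC ≤ query < 2021-09-04 18:48 UTC
16·60 + 56 - 15 = 1001 min
1001 = 0·1440 + 1001; 1001 = 16·60 + 41 → 16:41, same day
→ 2021-05-23 16:41 MVZ

2021-05-23 16:41 MVZ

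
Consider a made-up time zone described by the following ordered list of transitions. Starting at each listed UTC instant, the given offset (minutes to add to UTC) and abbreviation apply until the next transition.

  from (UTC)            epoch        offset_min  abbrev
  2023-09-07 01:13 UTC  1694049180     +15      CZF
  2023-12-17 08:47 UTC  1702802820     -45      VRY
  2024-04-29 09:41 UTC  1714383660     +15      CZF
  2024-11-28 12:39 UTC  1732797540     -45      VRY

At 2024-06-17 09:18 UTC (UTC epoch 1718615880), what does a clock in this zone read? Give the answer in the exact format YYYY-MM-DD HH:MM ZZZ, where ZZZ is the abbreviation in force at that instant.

2024-06-17 09:33 CZF

Query: 2024-06-17 09:18 UTC
Rule 3/4 (CZF, +00:15): 2024-04-29 09:41 UTC ≤ query < 2024-11-28 12:39 UTC
9·60 + 18 + 15 = 573 min
573 = 0·1440 + 573; 573 = 9·60 + 33 → 09:33, same day
→ 2024-06-17 09:33 CZF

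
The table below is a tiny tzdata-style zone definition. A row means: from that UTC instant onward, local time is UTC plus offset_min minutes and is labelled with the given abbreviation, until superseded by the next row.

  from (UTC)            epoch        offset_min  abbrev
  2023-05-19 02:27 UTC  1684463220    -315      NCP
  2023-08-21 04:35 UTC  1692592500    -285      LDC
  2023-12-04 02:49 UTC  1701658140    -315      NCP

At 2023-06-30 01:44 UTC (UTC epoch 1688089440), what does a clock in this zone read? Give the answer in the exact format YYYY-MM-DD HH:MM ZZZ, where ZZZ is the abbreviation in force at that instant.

Query: 2023-06-30 01:44 UTC
Rule 1/3 (NCP, -05:15): 2023-05-19 02:27 UTC ≤ query < 2023-08-21 04:35 UTC
1·60 + 44 - 315 = -211 min
-211 = -1·1440 + 1229; 1229 = 20·60 + 29 → 20:29, 2023-06-30 - 1 day = 2023-06-29
→ 2023-06-29 20:29 NCP

2023-06-29 20:29 NCP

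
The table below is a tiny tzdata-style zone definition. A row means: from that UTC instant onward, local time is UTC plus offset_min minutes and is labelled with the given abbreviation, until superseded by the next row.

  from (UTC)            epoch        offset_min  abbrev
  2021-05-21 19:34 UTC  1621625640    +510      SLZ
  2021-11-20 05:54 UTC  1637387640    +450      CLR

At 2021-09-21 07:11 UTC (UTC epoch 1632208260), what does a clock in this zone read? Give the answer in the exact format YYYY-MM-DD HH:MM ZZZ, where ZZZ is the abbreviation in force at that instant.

2021-09-21 15:41 SLZ

Query: 2021-09-21 07:11 UTC
Rule 1/2 (SLZ, +08:30): 2021-05-21 19:34 UTC ≤ query < 2021-11-20 05:54 UTC
7·60 + 11 + 510 = 941 min
941 = 0·1440 + 941; 941 = 15·60 + 41 → 15:41, same day
→ 2021-09-21 15:41 SLZ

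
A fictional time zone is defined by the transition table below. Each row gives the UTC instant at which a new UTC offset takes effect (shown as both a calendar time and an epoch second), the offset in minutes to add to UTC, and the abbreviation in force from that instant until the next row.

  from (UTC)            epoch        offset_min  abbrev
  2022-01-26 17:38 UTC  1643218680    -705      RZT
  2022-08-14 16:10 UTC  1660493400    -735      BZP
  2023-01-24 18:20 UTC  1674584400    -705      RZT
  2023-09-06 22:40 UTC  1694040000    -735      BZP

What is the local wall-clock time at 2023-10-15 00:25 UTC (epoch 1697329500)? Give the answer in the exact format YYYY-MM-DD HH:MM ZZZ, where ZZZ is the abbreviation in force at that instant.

Query: 2023-10-15 00:25 UTC
Rule 4/4 (BZP, -12:15): 2023-09-06 22:40 UTC ≤ query < +∞
0·60 + 25 - 735 = -710 min
-710 = -1·1440 + 730; 730 = 12·60 + 10 → 12:10, 2023-10-15 - 1 day = 2023-10-14
→ 2023-10-14 12:10 BZP

2023-10-14 12:10 BZP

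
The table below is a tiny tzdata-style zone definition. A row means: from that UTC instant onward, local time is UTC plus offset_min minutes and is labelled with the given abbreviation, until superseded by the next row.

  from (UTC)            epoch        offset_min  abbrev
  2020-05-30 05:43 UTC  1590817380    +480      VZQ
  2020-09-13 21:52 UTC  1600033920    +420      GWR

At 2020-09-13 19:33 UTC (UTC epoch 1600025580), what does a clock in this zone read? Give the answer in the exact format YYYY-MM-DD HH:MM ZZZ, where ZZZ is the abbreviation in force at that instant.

2020-09-14 03:33 VZQ

Query: 2020-09-13 19:33 UTC
Rule 1/2 (VZQ, +08:00): 2020-05-30 05:43 UTC ≤ query < 2020-09-13 21:52 UTC
19·60 + 33 + 480 = 1653 min
1653 = 1·1440 + 213; 213 = 3·60 + 33 → 03:33, 2020-09-13 + 1 day = 2020-09-14
→ 2020-09-14 03:33 VZQ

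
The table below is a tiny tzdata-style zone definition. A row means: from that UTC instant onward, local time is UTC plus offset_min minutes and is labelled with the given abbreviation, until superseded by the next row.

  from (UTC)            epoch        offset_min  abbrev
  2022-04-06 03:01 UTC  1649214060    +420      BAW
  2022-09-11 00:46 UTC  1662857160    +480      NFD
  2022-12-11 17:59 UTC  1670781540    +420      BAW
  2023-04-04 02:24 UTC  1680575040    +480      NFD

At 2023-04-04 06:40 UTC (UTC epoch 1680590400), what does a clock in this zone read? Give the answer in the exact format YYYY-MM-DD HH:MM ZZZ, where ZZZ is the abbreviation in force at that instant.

2023-04-04 14:40 NFD

Query: 2023-04-04 06:40 UTC
Rule 4/4 (NFD, +08:00): 2023-04-04 02:24 UTC ≤ query < +∞
6·60 + 40 + 480 = 880 min
880 = 0·1440 + 880; 880 = 14·60 + 40 → 14:40, same day
→ 2023-04-04 14:40 NFD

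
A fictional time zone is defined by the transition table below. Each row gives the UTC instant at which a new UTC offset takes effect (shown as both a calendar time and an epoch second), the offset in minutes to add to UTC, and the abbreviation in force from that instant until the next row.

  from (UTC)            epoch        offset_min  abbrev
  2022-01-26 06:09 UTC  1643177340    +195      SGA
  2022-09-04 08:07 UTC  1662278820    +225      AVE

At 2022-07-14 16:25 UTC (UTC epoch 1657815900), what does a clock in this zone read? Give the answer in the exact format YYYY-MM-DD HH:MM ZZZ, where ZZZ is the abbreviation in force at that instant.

Query: 2022-07-14 16:25 UTC
Rule 1/2 (SGA, +03:15): 2022-01-26 06:09 UTC ≤ query < 2022-09-04 08:07 UTC
16·60 + 25 + 195 = 1180 min
1180 = 0·1440 + 1180; 1180 = 19·60 + 40 → 19:40, same day
→ 2022-07-14 19:40 SGA

2022-07-14 19:40 SGA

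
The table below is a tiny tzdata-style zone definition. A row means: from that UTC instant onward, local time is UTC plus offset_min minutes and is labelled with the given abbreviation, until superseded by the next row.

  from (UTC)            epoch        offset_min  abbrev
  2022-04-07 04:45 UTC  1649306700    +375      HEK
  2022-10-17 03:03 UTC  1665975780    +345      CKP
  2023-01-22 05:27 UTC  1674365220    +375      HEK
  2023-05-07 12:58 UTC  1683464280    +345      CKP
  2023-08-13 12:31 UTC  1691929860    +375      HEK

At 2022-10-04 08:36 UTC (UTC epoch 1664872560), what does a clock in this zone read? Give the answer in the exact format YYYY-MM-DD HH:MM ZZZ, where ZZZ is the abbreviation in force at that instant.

2022-10-04 14:51 HEK

Query: 2022-10-04 08:36 UTC
Rule 1/5 (HEK, +06:15): 2022-04-07 04:45 UTC ≤ query < 2022-10-17 03:03 UTC
8·60 + 36 + 375 = 891 min
891 = 0·1440 + 891; 891 = 14·60 + 51 → 14:51, same day
→ 2022-10-04 14:51 HEK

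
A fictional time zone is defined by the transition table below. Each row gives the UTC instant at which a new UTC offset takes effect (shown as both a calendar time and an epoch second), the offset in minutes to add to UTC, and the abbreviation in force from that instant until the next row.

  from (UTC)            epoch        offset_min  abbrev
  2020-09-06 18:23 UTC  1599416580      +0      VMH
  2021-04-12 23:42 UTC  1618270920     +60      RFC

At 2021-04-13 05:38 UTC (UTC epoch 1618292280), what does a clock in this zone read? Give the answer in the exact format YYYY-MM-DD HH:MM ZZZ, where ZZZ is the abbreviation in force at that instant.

Query: 2021-04-13 05:38 UTC
Rule 2/2 (RFC, +01:00): 2021-04-12 23:42 UTC ≤ query < +∞
5·60 + 38 + 60 = 398 min
398 = 0·1440 + 398; 398 = 6·60 + 38 → 06:38, same day
→ 2021-04-13 06:38 RFC

2021-04-13 06:38 RFC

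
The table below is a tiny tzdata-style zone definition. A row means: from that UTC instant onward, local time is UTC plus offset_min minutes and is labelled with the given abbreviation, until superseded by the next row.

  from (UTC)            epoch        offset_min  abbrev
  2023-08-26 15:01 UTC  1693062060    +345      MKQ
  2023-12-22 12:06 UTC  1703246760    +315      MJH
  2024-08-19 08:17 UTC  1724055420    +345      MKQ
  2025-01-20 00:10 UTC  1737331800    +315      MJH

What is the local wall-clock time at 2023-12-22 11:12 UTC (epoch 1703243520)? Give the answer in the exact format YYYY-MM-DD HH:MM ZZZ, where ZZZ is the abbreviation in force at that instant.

2023-12-22 16:57 MKQ

Query: 2023-12-22 11:12 UTC
Rule 1/4 (MKQ, +05:45): 2023-08-26 15:01 UTC ≤ query < 2023-12-22 12:06 UTC
11·60 + 12 + 345 = 1017 min
1017 = 0·1440 + 1017; 1017 = 16·60 + 57 → 16:57, same day
→ 2023-12-22 16:57 MKQ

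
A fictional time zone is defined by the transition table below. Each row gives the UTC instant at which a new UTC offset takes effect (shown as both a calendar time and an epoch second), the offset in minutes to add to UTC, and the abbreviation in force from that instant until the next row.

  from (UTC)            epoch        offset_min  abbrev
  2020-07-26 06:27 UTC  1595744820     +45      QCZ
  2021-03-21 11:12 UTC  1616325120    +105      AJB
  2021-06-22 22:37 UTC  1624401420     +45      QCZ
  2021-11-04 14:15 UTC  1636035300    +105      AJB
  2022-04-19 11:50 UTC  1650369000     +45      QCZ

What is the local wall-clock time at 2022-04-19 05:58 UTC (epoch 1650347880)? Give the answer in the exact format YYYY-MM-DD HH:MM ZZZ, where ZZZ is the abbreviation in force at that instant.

Query: 2022-04-19 05:58 UTC
Rule 4/5 (AJB, +01:45): 2021-11-04 14:15 UTC ≤ query < 2022-04-19 11:50 UTC
5·60 + 58 + 105 = 463 min
463 = 0·1440 + 463; 463 = 7·60 + 43 → 07:43, same day
→ 2022-04-19 07:43 AJB

2022-04-19 07:43 AJB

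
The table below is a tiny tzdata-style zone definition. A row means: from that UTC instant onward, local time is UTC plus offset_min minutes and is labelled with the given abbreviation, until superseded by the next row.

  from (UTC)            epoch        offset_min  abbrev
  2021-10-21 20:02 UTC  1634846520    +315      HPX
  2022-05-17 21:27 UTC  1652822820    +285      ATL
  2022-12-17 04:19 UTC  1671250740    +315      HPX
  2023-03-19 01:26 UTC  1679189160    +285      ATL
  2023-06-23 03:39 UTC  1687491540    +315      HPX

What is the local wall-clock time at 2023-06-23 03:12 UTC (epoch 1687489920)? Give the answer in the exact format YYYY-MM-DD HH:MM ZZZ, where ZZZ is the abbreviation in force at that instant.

Query: 2023-06-23 03:12 UTC
Rule 4/5 (ATL, +04:45): 2023-03-19 01:26 UTC ≤ query < 2023-06-23 03:39 UTC
3·60 + 12 + 285 = 477 min
477 = 0·1440 + 477; 477 = 7·60 + 57 → 07:57, same day
→ 2023-06-23 07:57 ATL

2023-06-23 07:57 ATL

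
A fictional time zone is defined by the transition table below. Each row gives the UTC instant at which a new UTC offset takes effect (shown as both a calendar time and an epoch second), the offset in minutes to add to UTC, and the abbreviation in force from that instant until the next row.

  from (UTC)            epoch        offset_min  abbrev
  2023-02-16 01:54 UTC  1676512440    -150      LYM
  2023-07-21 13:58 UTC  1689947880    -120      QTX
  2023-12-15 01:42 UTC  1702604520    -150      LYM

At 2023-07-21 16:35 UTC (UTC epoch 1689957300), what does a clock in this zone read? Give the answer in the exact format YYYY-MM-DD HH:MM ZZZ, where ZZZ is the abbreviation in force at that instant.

Query: 2023-07-21 16:35 UTC
Rule 2/3 (QTX, -02:00): 2023-07-21 13:58 UTC ≤ query < 2023-12-15 01:42 UTC
16·60 + 35 - 120 = 875 min
875 = 0·1440 + 875; 875 = 14·60 + 35 → 14:35, same day
→ 2023-07-21 14:35 QTX

2023-07-21 14:35 QTX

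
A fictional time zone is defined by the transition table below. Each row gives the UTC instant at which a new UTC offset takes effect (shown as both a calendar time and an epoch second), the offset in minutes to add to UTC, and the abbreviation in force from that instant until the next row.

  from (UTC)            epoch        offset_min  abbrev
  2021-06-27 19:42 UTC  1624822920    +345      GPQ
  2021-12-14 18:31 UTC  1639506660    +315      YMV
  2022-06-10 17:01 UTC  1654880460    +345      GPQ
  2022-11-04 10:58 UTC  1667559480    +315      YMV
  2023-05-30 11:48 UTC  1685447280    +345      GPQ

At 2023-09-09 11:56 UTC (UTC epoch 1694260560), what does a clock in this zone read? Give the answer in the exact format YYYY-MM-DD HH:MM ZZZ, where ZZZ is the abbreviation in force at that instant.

Query: 2023-09-09 11:56 UTC
Rule 5/5 (GPQ, +05:45): 2023-05-30 11:48 UTC ≤ query < +∞
11·60 + 56 + 345 = 1061 min
1061 = 0·1440 + 1061; 1061 = 17·60 + 41 → 17:41, same day
→ 2023-09-09 17:41 GPQ

2023-09-09 17:41 GPQ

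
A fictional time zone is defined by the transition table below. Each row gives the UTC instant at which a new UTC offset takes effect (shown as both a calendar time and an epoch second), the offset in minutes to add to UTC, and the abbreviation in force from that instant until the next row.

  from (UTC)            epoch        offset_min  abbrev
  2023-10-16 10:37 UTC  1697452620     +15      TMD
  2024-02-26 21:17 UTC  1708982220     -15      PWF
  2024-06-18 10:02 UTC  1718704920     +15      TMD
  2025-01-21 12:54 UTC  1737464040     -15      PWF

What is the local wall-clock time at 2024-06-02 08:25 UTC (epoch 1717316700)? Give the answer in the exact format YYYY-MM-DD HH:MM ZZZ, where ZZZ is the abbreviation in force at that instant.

2024-06-02 08:10 PWF

Query: 2024-06-02 08:25 UTC
Rule 2/4 (PWF, -00:15): 2024-02-26 21:17 UTC ≤ query < 2024-06-18 10:02 UTC
8·60 + 25 - 15 = 490 min
490 = 0·1440 + 490; 490 = 8·60 + 10 → 08:10, same day
→ 2024-06-02 08:10 PWF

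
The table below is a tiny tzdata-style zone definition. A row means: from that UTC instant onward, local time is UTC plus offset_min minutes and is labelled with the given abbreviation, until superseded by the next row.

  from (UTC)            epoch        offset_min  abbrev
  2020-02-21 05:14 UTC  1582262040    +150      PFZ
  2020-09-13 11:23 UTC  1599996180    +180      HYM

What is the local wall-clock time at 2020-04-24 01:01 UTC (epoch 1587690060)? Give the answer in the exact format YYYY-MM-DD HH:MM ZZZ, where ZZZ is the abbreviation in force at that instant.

Query: 2020-04-24 01:01 UTC
Rule 1/2 (PFZ, +02:30): 2020-02-21 05:14 UTC ≤ query < 2020-09-13 11:23 UTC
1·60 + 1 + 150 = 211 min
211 = 0·1440 + 211; 211 = 3·60 + 31 → 03:31, same day
→ 2020-04-24 03:31 PFZ

2020-04-24 03:31 PFZ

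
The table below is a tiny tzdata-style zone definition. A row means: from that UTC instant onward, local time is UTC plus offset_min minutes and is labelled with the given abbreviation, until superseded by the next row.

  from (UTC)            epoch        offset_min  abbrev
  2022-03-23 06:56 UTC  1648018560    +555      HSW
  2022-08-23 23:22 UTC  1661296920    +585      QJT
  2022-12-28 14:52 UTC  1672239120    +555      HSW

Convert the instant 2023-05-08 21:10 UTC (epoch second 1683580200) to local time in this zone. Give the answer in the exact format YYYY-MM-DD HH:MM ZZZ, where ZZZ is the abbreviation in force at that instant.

2023-05-09 06:25 HSW

Query: 2023-05-08 21:10 UTC
Rule 3/3 (HSW, +09:15): 2022-12-28 14:52 UTC ≤ query < +∞
21·60 + 10 + 555 = 1825 min
1825 = 1·1440 + 385; 385 = 6·60 + 25 → 06:25, 2023-05-08 + 1 day = 2023-05-09
→ 2023-05-09 06:25 HSW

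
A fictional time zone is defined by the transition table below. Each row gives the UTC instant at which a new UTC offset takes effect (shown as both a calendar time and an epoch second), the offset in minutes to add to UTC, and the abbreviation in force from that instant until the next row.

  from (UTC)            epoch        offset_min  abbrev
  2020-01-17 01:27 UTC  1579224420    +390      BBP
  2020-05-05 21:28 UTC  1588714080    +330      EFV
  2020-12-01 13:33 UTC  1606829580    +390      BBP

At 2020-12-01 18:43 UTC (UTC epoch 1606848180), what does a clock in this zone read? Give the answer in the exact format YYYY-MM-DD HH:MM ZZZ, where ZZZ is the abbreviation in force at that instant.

Query: 2020-12-01 18:43 UTC
Rule 3/3 (BBP, +06:30): 2020-12-01 13:33 UTC ≤ query < +∞
18·60 + 43 + 390 = 1513 min
1513 = 1·1440 + 73; 73 = 1·60 + 13 → 01:13, 2020-12-01 + 1 day = 2020-12-02
→ 2020-12-02 01:13 BBP

2020-12-02 01:13 BBP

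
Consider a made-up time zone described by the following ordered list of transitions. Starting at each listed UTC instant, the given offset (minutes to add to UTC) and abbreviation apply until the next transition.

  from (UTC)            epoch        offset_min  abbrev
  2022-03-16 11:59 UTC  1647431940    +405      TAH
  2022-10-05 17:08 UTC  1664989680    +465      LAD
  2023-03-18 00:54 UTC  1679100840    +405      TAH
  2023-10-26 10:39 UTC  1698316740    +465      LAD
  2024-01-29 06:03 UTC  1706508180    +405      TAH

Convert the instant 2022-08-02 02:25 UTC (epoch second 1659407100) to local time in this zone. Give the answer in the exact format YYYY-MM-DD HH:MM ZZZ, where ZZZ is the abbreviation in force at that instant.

Query: 2022-08-02 02:25 UTC
Rule 1/5 (TAH, +06:45): 2022-03-16 11:59 UTC ≤ query < 2022-10-05 17:08 UTC
2·60 + 25 + 405 = 550 min
550 = 0·1440 + 550; 550 = 9·60 + 10 → 09:10, same day
→ 2022-08-02 09:10 TAH

2022-08-02 09:10 TAH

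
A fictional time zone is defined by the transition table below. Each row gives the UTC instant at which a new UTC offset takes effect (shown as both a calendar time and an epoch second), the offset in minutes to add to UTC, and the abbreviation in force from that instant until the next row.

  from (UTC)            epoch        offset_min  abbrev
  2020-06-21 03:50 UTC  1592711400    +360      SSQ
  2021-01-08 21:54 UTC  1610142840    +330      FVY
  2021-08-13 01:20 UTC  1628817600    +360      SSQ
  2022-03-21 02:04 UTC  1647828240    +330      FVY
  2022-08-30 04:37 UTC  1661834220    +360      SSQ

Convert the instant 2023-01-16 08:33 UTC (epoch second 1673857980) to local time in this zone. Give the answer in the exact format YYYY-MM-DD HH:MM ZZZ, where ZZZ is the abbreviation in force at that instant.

Query: 2023-01-16 08:33 UTC
Rule 5/5 (SSQ, +06:00): 2022-08-30 04:37 UTC ≤ query < +∞
8·60 + 33 + 360 = 873 min
873 = 0·1440 + 873; 873 = 14·60 + 33 → 14:33, same day
→ 2023-01-16 14:33 SSQ

2023-01-16 14:33 SSQ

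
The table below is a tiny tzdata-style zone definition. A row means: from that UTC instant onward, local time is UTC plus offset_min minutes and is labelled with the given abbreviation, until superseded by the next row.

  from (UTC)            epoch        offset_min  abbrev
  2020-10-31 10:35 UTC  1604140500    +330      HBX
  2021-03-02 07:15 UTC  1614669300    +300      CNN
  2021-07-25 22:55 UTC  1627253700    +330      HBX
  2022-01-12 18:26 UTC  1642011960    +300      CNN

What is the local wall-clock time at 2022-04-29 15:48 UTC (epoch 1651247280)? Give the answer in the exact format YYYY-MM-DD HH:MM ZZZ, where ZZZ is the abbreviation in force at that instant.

Query: 2022-04-29 15:48 UTC
Rule 4/4 (CNN, +05:00): 2022-01-12 18:26 UTC ≤ query < +∞
15·60 + 48 + 300 = 1248 min
1248 = 0·1440 + 1248; 1248 = 20·60 + 48 → 20:48, same day
→ 2022-04-29 20:48 CNN

2022-04-29 20:48 CNN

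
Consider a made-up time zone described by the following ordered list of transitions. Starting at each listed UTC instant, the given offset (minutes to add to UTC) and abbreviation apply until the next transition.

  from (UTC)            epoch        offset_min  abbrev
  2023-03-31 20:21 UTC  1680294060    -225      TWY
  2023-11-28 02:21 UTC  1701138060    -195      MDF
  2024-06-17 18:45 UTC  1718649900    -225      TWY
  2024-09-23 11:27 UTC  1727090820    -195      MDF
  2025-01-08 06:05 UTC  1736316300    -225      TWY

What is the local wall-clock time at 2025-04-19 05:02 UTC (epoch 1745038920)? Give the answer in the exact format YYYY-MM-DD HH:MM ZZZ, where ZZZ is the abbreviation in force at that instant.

Query: 2025-04-19 05:02 UTC
Rule 5/5 (TWY, -03:45): 2025-01-08 06:05 UTC ≤ query < +∞
5·60 + 2 - 225 = 77 min
77 = 0·1440 + 77; 77 = 1·60 + 17 → 01:17, same day
→ 2025-04-19 01:17 TWY

2025-04-19 01:17 TWY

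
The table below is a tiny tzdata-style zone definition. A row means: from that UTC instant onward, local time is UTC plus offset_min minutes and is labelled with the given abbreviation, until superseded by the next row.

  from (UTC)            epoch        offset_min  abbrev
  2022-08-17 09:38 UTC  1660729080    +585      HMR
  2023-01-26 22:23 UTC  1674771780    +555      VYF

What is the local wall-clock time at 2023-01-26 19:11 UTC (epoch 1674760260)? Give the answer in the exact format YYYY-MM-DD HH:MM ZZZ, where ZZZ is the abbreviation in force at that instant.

Query: 2023-01-26 19:11 UTC
Rule 1/2 (HMR, +09:45): 2022-08-17 09:38 UTC ≤ query < 2023-01-26 22:23 UTC
19·60 + 11 + 585 = 1736 min
1736 = 1·1440 + 296; 296 = 4·60 + 56 → 04:56, 2023-01-26 + 1 day = 2023-01-27
→ 2023-01-27 04:56 HMR

2023-01-27 04:56 HMR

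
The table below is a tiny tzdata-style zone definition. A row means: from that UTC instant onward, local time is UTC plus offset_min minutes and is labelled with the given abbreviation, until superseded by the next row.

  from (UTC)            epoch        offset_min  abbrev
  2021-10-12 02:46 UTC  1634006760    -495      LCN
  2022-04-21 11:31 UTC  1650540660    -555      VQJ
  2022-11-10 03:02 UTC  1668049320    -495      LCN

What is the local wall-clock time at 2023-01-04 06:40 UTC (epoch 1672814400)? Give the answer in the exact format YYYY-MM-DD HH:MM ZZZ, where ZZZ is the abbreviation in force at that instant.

2023-01-03 22:25 LCN

Query: 2023-01-04 06:40 UTC
Rule 3/3 (LCN, -08:15): 2022-11-10 03:02 UTC ≤ query < +∞
6·60 + 40 - 495 = -95 min
-95 = -1·1440 + 1345; 1345 = 22·60 + 25 → 22:25, 2023-01-04 - 1 day = 2023-01-03
→ 2023-01-03 22:25 LCN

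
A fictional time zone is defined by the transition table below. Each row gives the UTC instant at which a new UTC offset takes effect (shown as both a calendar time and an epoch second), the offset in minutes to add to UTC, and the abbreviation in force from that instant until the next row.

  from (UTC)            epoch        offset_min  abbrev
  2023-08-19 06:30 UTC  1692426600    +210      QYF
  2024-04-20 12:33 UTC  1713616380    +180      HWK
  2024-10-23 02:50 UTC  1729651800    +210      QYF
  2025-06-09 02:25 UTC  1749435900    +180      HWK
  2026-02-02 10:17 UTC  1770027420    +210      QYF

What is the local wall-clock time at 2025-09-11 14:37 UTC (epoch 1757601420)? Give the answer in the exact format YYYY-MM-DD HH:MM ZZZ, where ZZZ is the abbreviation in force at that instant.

Query: 2025-09-11 14:37 UTC
Rule 4/5 (HWK, +03:00): 2025-06-09 02:25 UTC ≤ query < 2026-02-02 10:17 UTC
14·60 + 37 + 180 = 1057 min
1057 = 0·1440 + 1057; 1057 = 17·60 + 37 → 17:37, same day
→ 2025-09-11 17:37 HWK

2025-09-11 17:37 HWK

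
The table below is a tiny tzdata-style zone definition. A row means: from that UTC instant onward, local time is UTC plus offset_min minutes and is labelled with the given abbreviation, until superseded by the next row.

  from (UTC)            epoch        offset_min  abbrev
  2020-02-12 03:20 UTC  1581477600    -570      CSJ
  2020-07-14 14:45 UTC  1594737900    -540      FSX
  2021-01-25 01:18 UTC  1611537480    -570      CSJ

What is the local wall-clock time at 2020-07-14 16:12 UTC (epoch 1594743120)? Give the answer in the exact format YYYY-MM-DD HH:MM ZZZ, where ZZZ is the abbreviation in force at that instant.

2020-07-14 07:12 FSX

Query: 2020-07-14 16:12 UTC
Rule 2/3 (FSX, -09:00): 2020-07-14 14:45 UTC ≤ query < 2021-01-25 01:18 UTC
16·60 + 12 - 540 = 432 min
432 = 0·1440 + 432; 432 = 7·60 + 12 → 07:12, same day
→ 2020-07-14 07:12 FSX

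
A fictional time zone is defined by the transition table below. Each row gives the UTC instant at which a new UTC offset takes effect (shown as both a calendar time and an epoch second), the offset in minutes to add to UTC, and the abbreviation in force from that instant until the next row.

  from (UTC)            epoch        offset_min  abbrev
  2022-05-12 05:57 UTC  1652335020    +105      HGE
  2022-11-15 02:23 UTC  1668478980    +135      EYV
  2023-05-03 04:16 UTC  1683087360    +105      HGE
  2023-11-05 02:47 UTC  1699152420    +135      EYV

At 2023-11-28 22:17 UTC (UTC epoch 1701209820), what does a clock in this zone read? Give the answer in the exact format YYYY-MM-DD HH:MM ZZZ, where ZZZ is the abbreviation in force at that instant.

Query: 2023-11-28 22:17 UTC
Rule 4/4 (EYV, +02:15): 2023-11-05 02:47 UTC ≤ query < +∞
22·60 + 17 + 135 = 1472 min
1472 = 1·1440 + 32; 32 = 0·60 + 32 → 00:32, 2023-11-28 + 1 day = 2023-11-29
→ 2023-11-29 00:32 EYV

2023-11-29 00:32 EYV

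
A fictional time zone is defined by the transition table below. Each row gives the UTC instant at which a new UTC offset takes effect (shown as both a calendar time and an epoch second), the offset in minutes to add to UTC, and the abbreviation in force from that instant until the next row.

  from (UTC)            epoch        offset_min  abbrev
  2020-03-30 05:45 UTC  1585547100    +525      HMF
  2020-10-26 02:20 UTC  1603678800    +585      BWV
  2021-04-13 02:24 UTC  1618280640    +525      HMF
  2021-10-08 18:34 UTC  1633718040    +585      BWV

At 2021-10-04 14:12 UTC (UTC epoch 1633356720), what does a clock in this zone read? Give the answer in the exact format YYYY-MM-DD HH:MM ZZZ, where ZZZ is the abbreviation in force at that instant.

Query: 2021-10-04 14:12 UTC
Rule 3/4 (HMF, +08:45): 2021-04-13 02:24 UTC ≤ query < 2021-10-08 18:34 UTC
14·60 + 12 + 525 = 1377 min
1377 = 0·1440 + 1377; 1377 = 22·60 + 57 → 22:57, same day
→ 2021-10-04 22:57 HMF

2021-10-04 22:57 HMF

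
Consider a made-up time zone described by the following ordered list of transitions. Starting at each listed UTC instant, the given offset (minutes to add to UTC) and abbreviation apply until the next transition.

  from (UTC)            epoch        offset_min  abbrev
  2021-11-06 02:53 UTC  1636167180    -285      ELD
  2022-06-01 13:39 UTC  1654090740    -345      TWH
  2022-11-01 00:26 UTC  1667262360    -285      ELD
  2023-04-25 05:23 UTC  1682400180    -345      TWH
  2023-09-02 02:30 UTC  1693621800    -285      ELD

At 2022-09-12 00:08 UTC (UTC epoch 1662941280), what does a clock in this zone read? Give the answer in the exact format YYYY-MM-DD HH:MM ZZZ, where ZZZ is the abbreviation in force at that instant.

Query: 2022-09-12 00:08 UTC
Rule 2/5 (TWH, -05:45): 2022-06-01 13:39 UTC ≤ query < 2022-11-01 00:26 UTC
0·60 + 8 - 345 = -337 min
-337 = -1·1440 + 1103; 1103 = 18·60 + 23 → 18:23, 2022-09-12 - 1 day = 2022-09-11
→ 2022-09-11 18:23 TWH

2022-09-11 18:23 TWH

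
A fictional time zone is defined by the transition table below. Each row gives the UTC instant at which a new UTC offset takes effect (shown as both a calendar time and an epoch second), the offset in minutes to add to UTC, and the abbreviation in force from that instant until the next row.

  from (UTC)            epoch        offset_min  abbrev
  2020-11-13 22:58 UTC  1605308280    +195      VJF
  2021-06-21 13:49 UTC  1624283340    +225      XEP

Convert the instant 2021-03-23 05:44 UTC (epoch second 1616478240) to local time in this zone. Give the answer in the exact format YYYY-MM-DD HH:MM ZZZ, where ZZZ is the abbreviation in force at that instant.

Query: 2021-03-23 05:44 UTC
Rule 1/2 (VJF, +03:15): 2020-11-13 22:58 UTC ≤ query < 2021-06-21 13:49 UTC
5·60 + 44 + 195 = 539 min
539 = 0·1440 + 539; 539 = 8·60 + 59 → 08:59, same day
→ 2021-03-23 08:59 VJF

2021-03-23 08:59 VJF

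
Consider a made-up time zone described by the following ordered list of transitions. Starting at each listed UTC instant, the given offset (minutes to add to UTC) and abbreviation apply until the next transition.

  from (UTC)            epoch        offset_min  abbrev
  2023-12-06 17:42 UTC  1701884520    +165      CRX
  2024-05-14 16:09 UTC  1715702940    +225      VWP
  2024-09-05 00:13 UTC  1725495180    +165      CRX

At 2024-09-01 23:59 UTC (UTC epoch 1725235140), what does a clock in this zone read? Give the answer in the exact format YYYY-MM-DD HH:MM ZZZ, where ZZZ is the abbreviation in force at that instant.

Query: 2024-09-01 23:59 UTC
Rule 2/3 (VWP, +03:45): 2024-05-14 16:09 UTC ≤ query < 2024-09-05 00:13 UTC
23·60 + 59 + 225 = 1664 min
1664 = 1·1440 + 224; 224 = 3·60 + 44 → 03:44, 2024-09-01 + 1 day = 2024-09-02
→ 2024-09-02 03:44 VWP

2024-09-02 03:44 VWP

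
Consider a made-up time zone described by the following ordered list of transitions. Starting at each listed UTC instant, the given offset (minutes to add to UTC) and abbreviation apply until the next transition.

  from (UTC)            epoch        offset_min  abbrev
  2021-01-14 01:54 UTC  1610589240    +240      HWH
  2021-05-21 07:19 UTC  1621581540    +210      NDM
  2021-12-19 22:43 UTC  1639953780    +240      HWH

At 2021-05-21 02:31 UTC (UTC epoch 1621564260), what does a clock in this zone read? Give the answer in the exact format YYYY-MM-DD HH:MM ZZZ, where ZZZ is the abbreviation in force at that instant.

2021-05-21 06:31 HWH

Query: 2021-05-21 02:31 UTC
Rule 1/3 (HWH, +04:00): 2021-01-14 01:54 UTC ≤ query < 2021-05-21 07:19 UTC
2·60 + 31 + 240 = 391 min
391 = 0·1440 + 391; 391 = 6·60 + 31 → 06:31, same day
→ 2021-05-21 06:31 HWH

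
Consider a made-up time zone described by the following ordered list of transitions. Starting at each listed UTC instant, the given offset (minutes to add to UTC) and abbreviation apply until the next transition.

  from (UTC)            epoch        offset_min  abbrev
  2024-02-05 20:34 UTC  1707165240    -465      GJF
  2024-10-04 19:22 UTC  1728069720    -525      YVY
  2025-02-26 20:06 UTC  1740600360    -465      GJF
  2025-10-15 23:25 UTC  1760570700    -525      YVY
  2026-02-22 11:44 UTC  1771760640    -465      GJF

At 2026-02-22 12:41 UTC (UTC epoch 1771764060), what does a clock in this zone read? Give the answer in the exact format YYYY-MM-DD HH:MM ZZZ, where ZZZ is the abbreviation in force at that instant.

2026-02-22 04:56 GJF

Query: 2026-02-22 12:41 UTC
Rule 5/5 (GJF, -07:45): 2026-02-22 11:44 UTC ≤ query < +∞
12·60 + 41 - 465 = 296 min
296 = 0·1440 + 296; 296 = 4·60 + 56 → 04:56, same day
→ 2026-02-22 04:56 GJF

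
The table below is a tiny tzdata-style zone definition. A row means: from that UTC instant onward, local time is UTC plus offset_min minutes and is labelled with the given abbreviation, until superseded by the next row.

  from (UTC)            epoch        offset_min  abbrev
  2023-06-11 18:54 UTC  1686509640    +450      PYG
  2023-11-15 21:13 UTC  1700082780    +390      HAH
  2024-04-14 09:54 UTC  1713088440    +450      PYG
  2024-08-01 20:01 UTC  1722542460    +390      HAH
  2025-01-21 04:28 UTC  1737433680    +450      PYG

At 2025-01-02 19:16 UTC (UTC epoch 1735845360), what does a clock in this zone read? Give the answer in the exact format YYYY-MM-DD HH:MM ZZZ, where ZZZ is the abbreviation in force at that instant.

2025-01-03 01:46 HAH

Query: 2025-01-02 19:16 UTC
Rule 4/5 (HAH, +06:30): 2024-08-01 20:01 UTC ≤ query < 2025-01-21 04:28 UTC
19·60 + 16 + 390 = 1546 min
1546 = 1·1440 + 106; 106 = 1·60 + 46 → 01:46, 2025-01-02 + 1 day = 2025-01-03
→ 2025-01-03 01:46 HAH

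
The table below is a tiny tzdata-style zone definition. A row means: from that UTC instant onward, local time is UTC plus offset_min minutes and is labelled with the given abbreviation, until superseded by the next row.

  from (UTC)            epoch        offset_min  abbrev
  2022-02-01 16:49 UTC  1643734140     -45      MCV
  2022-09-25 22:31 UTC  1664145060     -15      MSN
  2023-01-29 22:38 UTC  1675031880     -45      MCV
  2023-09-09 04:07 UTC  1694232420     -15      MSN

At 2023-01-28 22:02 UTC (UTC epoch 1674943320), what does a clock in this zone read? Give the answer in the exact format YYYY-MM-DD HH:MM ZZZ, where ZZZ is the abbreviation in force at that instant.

Query: 2023-01-28 22:02 UTC
Rule 2/4 (MSN, -00:15): 2022-09-25 22:31 UTC ≤ query < 2023-01-29 22:38 UTC
22·60 + 2 - 15 = 1307 min
1307 = 0·1440 + 1307; 1307 = 21·60 + 47 → 21:47, same day
→ 2023-01-28 21:47 MSN

2023-01-28 21:47 MSN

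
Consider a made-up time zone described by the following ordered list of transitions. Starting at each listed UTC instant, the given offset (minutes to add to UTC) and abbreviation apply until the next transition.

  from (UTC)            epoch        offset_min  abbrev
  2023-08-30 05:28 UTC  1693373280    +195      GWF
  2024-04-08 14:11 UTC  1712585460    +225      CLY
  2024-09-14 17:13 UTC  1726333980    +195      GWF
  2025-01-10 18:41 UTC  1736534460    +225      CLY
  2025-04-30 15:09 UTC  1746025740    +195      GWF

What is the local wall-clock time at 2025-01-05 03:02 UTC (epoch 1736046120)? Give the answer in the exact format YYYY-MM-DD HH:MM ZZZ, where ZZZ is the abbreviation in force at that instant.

2025-01-05 06:17 GWF

Query: 2025-01-05 03:02 UTC
Rule 3/5 (GWF, +03:15): 2024-09-14 17:13 UTC ≤ query < 2025-01-10 18:41 UTC
3·60 + 2 + 195 = 377 min
377 = 0·1440 + 377; 377 = 6·60 + 17 → 06:17, same day
→ 2025-01-05 06:17 GWF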